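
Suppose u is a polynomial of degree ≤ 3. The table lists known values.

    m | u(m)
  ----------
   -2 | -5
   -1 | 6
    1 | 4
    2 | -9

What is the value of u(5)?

-96

Write u(m) = am³ + bm² + cm + d; the 4 given values yield a linear system in the 4 coefficients.
Solving, the leading coefficient vanishes, and u(m) = -4m² - m + 9.
Then u(5) = -96.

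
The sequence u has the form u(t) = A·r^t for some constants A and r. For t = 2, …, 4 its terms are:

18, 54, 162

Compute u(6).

1458

Consecutive ratio: 54/18 = 3, and 162/54 = 3, so r = 3.
Then A·3^2 = 18 gives A = 2, and u(t) = 2·3^t.
u(6) = 2·3^6 = 1458.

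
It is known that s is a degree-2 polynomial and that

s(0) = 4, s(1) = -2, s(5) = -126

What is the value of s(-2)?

-14

Write s(t) = at² + bt + c; the 3 given values yield a linear system in the 3 coefficients.
Solving, s(t) = -5t² - t + 4.
Then s(-2) = -14.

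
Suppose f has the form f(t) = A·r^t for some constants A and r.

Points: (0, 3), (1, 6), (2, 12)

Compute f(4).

Consecutive ratio: 6/3 = 2, and 12/6 = 2, so r = 2.
Then A·2^0 = 3 gives A = 3, and f(t) = 3·2^t.
f(4) = 3·2^4 = 48.

48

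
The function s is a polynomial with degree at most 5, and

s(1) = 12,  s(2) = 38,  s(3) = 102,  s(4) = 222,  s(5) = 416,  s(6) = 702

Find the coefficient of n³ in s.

3

Write s(n) = an^5 + bn^4 + cn³ + dn² + en + p; the 6 given values yield a linear system in the 6 coefficients.
Solving, the top 2 coefficients vanish, and s(n) = 3n³ + n² + 2n + 6.
The coefficient of n³ is 3.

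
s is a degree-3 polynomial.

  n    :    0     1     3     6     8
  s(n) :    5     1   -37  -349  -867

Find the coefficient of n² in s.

Write s(n) = an³ + bn² + cn + d; the 5 given values yield a linear system in the 4 coefficients.
Solving, s(n) = -2n³ + 3n² - 5n + 5.
The coefficient of n² is 3.

3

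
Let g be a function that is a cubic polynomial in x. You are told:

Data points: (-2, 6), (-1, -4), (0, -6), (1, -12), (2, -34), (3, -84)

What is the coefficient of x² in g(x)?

-2

First differences: -10, -2, -6, -22, -50. Second differences: 8, -4, -16, -28. Third differences: -12, -12, -12.
Level-3 differences are constant, so g has degree 3.
Fitting a degree-3 polynomial gives g(x) = -2x³ - 2x² - 2x - 6.
The coefficient of x² is -2.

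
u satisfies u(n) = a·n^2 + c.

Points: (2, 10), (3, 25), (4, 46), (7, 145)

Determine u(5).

From u(2) = 10 and u(3) = 25: 4a + c = 10 and 9a + c = 25.
Subtracting: 5a = 15, so a = 3; then c = 10 − 3·4 = -2.
So u(n) = 3n² − 2, and u(5) = 73.

73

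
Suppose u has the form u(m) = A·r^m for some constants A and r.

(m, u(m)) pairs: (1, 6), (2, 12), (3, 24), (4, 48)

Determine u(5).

Consecutive ratio: 12/6 = 2, and 24/12 = 2, so r = 2.
Then A·2^1 = 6 gives A = 3, and u(m) = 3·2^m.
u(5) = 3·2^5 = 96.

96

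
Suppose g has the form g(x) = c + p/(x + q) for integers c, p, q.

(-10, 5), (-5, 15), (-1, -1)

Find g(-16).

4

(g(x) − c)(x + q) = p for each data point; the three points give a linear system in c and q, then p follows.
Solving: c = 3, q = 4, p = -12, so g(x) = 3 − 12/(x + 4).
Then g(-16) = 3 − 12/(-12) = 4.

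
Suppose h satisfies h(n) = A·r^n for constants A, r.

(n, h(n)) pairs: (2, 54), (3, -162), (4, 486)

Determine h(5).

Consecutive ratio: -162/54 = -3, and 486/(-162) = -3, so r = -3.
Then A·(-3)^2 = 54 gives A = 6, and h(n) = 6·(-3)^n.
h(5) = 6·(-3)^5 = -1458.

-1458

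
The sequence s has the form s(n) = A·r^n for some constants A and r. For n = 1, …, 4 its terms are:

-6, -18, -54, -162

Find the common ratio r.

Consecutive ratio: -18/(-6) = 3, and -54/(-18) = 3, so r = 3.
Then A·3^1 = -6 gives A = -2, and s(n) = -2·3^n.

3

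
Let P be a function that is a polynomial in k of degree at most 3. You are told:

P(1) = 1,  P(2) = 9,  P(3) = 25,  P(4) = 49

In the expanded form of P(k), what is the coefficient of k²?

Write P(k) = ak³ + bk² + ck + d; the 4 given values yield a linear system in the 4 coefficients.
Solving, the leading coefficient vanishes, and P(k) = 4k² - 4k + 1.
The coefficient of k² is 4.

4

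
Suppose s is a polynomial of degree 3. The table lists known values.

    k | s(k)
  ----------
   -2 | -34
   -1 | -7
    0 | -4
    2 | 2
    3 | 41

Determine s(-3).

-103

Write s(k) = ak³ + bk² + ck + d; the 5 given values yield a linear system in the 4 coefficients.
Solving, s(k) = 3k³ - 3k² - 3k - 4.
Then s(-3) = -103.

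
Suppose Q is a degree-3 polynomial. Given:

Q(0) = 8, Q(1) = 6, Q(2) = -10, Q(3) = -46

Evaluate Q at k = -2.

-6

Write Q(k) = ak³ + bk² + ck + d; the 4 given values yield a linear system in the 4 coefficients.
Solving, Q(k) = -k³ - 4k² + 3k + 8.
Then Q(-2) = -6.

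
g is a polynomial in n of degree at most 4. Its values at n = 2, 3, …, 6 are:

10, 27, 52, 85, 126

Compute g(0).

0

First differences: 17, 25, 33, 41. Second differences: 8, 8, 8.
Level-2 differences are constant, so g has degree 2.
Fitting a degree-2 polynomial gives g(n) = 4n² - 3n.
Then g(0) = 0.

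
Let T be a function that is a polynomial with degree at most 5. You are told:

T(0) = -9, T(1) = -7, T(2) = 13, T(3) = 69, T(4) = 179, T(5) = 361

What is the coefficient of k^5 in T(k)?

0

Write T(k) = ak^5 + bk^4 + ck³ + dk² + ek + p; the 6 given values yield a linear system in the 6 coefficients.
Solving, the top 2 coefficients vanish, and T(k) = 3k³ - k - 9.
The coefficient of k^5 is 0.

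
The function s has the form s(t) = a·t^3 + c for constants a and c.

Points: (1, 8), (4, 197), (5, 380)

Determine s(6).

653

From s(1) = 8 and s(4) = 197: 1a + c = 8 and 64a + c = 197.
Subtracting: 63a = 189, so a = 3; then c = 8 − 3·1 = 5.
So s(t) = 3t³ + 5, and s(6) = 653.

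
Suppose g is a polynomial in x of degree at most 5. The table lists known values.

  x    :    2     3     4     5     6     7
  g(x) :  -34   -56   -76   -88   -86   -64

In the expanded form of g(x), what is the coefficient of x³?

Write g(x) = ax^5 + bx^4 + cx³ + dx² + ex + p; the 6 given values yield a linear system in the 6 coefficients.
Solving, the top 2 coefficients vanish, and g(x) = x³ - 8x² - x - 8.
The coefficient of x³ is 1.

1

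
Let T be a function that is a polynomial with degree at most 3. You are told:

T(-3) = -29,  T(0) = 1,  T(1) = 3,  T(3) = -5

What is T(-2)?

Write T(m) = am³ + bm² + cm + d; the 4 given values yield a linear system in the 4 coefficients.
Solving, the leading coefficient vanishes, and T(m) = -2m² + 4m + 1.
Then T(-2) = -15.

-15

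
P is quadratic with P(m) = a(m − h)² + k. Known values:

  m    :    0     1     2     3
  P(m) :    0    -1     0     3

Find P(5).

First differences -1, 1, 3; second difference 2 = 2a, so a = 1.
Expanding, the m-coefficient is −2ah = -2h; matching it to the data gives h = 1, and then k = -1.
So P(m) = 1(m − 1)² − 1.
P(5) = 1·4² − 1 = 15.

15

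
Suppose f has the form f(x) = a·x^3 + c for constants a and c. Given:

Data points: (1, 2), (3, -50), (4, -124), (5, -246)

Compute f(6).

From f(1) = 2 and f(3) = -50: 1a + c = 2 and 27a + c = -50.
Subtracting: 26a = -52, so a = -2; then c = 2 − (-2)·1 = 4.
So f(x) = -2x³ + 4, and f(6) = -428.

-428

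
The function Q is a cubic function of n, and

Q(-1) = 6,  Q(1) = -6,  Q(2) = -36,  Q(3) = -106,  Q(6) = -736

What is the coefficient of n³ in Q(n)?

Write Q(n) = an³ + bn² + cn + d; the 5 given values yield a linear system in the 4 coefficients.
Solving, Q(n) = -3n³ - 2n² - 3n + 2.
The coefficient of n³ is -3.

-3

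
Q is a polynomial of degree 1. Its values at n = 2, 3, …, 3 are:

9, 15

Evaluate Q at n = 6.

Write Q(n) = an + b; the 2 given values yield a linear system in the 2 coefficients.
Solving, Q(n) = 6n - 3.
Then Q(6) = 33.

33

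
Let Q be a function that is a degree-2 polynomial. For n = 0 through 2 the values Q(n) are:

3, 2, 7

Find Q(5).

Write Q(n) = an² + bn + c; the 3 given values yield a linear system in the 3 coefficients.
Solving, Q(n) = 3n² - 4n + 3.
Then Q(5) = 58.

58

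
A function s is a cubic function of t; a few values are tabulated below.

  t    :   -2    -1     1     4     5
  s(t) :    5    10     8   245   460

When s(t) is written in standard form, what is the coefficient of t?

-4

Write s(t) = at³ + bt² + ct + d; the 5 given values yield a linear system in the 4 coefficients.
Solving, s(t) = 3t³ + 4t² - 4t + 5.
The coefficient of t is -4.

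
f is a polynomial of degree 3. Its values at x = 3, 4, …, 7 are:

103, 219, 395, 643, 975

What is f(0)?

-5

Write f(x) = ax³ + bx² + cx + d; the 5 given values yield a linear system in the 4 coefficients.
Solving, f(x) = 2x³ + 6x² - 5.
The constant term is f(0) = -5.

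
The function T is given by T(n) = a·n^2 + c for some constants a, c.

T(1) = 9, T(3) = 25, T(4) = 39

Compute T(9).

From T(1) = 9 and T(3) = 25: 1a + c = 9 and 9a + c = 25.
Subtracting: 8a = 16, so a = 2; then c = 9 − 2·1 = 7.
So T(n) = 2n² + 7, and T(9) = 169.

169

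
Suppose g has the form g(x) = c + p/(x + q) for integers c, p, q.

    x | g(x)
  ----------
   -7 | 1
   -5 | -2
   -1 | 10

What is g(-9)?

(g(x) − c)(x + q) = p for each data point; the three points give a linear system in c and q, then p follows.
Solving: c = 4, q = 3, p = 12, so g(x) = 4 + 12/(x + 3).
Then g(-9) = 4 + 12/(-6) = 2.

2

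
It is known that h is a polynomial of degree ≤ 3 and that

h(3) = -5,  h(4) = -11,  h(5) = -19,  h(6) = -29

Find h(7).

-41

Write h(x) = ax³ + bx² + cx + d; the 4 given values yield a linear system in the 4 coefficients.
Solving, the leading coefficient vanishes, and h(x) = -x² + x + 1.
Then h(7) = -41.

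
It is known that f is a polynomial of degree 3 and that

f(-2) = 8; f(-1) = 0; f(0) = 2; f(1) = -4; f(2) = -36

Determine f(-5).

Write f(k) = ak³ + bk² + ck + d; the 5 given values yield a linear system in the 4 coefficients.
Solving, f(k) = -3k³ - 4k² + k + 2.
Then f(-5) = 272.

272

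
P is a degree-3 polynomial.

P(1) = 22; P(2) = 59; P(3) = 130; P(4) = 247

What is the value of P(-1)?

2

Write P(t) = at³ + bt² + ct + d; the 4 given values yield a linear system in the 4 coefficients.
Solving, P(t) = 2t³ + 5t² + 8t + 7.
Then P(-1) = 2.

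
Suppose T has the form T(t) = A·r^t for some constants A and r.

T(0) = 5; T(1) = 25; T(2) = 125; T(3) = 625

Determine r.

5

Consecutive ratio: 25/5 = 5, and 125/25 = 5, so r = 5.
Then A·5^0 = 5 gives A = 5, and T(t) = 5·5^t.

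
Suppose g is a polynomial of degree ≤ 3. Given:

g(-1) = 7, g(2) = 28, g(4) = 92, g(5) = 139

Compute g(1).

Write g(t) = at³ + bt² + ct + d; the 4 given values yield a linear system in the 4 coefficients.
Solving, the leading coefficient vanishes, and g(t) = 5t² + 2t + 4.
Then g(1) = 11.

11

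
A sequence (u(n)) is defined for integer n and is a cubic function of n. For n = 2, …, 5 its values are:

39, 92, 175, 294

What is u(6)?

Write u(n) = an³ + bn² + cn + d; the 4 given values yield a linear system in the 4 coefficients.
Solving, u(n) = n³ + 6n² + 4n - 1.
Then u(6) = 455.

455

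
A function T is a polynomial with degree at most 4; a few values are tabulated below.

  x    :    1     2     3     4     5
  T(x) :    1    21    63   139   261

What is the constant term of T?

First differences: 20, 42, 76, 122. Second differences: 22, 34, 46. Third differences: 12, 12.
Level-3 differences are constant, so T has degree 3.
Fitting a degree-3 polynomial gives T(x) = 2x³ - x² + 9x - 9.
The constant term is T(0) = -9.

-9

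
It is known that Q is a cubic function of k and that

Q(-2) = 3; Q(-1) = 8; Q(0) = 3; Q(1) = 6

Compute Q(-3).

Write Q(k) = ak³ + bk² + ck + d; the 4 given values yield a linear system in the 4 coefficients.
Solving, Q(k) = 3k³ + 4k² - 4k + 3.
Then Q(-3) = -30.

-30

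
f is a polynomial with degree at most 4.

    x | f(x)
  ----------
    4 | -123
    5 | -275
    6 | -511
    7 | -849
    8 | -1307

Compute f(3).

Write f(x) = ax^4 + bx³ + cx² + dx + e; the 5 given values yield a linear system in the 5 coefficients.
Solving, the leading coefficient vanishes, and f(x) = -3x³ + 3x² + 4x + 5.
Then f(3) = -37.

-37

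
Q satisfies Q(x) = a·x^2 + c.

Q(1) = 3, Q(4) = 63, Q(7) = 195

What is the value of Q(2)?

From Q(1) = 3 and Q(4) = 63: 1a + c = 3 and 16a + c = 63.
Subtracting: 15a = 60, so a = 4; then c = 3 − 4·1 = -1.
So Q(x) = 4x² − 1, and Q(2) = 15.

15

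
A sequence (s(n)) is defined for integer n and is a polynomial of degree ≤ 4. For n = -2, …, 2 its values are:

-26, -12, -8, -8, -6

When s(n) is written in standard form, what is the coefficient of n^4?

0

First differences: 14, 4, 0, 2. Second differences: -10, -4, 2. Third differences: 6, 6.
Level-3 differences are constant, so s has degree 3.
Fitting a degree-3 polynomial gives s(n) = n³ - 2n² + n - 8.
The coefficient of n^4 is 0.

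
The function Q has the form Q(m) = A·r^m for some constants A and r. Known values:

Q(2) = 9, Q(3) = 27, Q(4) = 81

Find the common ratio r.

3

Consecutive ratio: 27/9 = 3, and 81/27 = 3, so r = 3.
Then A·3^2 = 9 gives A = 1, and Q(m) = 1·3^m.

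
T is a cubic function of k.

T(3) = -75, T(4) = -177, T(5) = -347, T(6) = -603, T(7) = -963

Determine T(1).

-3

First differences: -102, -170, -256, -360. Second differences: -68, -86, -104. Third differences: -18, -18.
Level-3 differences are constant, so T has degree 3.
Fitting a degree-3 polynomial gives T(k) = -3k³ + 2k² - 5k + 3.
Then T(1) = -3.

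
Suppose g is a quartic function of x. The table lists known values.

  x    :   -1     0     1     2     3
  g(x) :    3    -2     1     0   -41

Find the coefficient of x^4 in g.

-1

Write g(x) = ax^4 + bx³ + cx² + dx + e; the 5 given values yield a linear system in the 5 coefficients.
Solving, g(x) = -x^4 + 5x² - x - 2.
The coefficient of x^4 is -1.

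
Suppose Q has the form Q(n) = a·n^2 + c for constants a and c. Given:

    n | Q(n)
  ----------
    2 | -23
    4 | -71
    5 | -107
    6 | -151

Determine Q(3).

From Q(2) = -23 and Q(4) = -71: 4a + c = -23 and 16a + c = -71.
Subtracting: 12a = -48, so a = -4; then c = -23 − (-4)·4 = -7.
So Q(n) = -4n² − 7, and Q(3) = -43.

-43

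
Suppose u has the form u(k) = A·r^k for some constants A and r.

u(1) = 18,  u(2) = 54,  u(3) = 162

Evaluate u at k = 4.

Consecutive ratio: 54/18 = 3, and 162/54 = 3, so r = 3.
Then A·3^1 = 18 gives A = 6, and u(k) = 6·3^k.
u(4) = 6·3^4 = 486.

486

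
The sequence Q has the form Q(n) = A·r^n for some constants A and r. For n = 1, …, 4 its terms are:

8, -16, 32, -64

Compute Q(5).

128

Consecutive ratio: -16/8 = -2, and 32/(-16) = -2, so r = -2.
Then A·(-2)^1 = 8 gives A = -4, and Q(n) = -4·(-2)^n.
Q(5) = -4·(-2)^5 = 128.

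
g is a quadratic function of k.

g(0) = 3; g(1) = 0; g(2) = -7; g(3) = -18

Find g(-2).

-3

Write g(k) = ak² + bk + c; the 4 given values yield a linear system in the 3 coefficients.
Solving, g(k) = -2k² - k + 3.
Then g(-2) = -3.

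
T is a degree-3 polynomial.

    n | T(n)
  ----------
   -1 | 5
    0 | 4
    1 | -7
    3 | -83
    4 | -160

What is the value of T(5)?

Write T(n) = an³ + bn² + cn + d; the 5 given values yield a linear system in the 4 coefficients.
Solving, T(n) = -n³ - 5n² - 5n + 4.
Then T(5) = -271.

-271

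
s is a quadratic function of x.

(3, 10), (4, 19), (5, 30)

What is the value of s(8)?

75

Write s(x) = ax² + bx + c; the 3 given values yield a linear system in the 3 coefficients.
Solving, s(x) = x² + 2x - 5.
Then s(8) = 75.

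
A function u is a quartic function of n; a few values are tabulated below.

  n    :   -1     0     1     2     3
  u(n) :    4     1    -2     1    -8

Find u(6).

-647

Write u(n) = an^4 + bn³ + cn² + dn + e; the 5 given values yield a linear system in the 5 coefficients.
Solving, u(n) = -n^4 + 3n³ + n² - 6n + 1.
Then u(6) = -647.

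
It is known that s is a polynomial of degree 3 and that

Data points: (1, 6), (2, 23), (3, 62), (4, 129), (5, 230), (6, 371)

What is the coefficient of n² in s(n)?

Write s(n) = an³ + bn² + cn + d; the 6 given values yield a linear system in the 4 coefficients.
Solving, s(n) = n³ + 5n² - 5n + 5.
The coefficient of n² is 5.

5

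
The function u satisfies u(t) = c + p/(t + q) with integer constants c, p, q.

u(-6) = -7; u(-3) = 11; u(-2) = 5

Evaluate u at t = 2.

(u(t) − c)(t + q) = p for each data point; the three points give a linear system in c and q, then p follows.
Solving: c = -1, q = 4, p = 12, so u(t) = -1 + 12/(t + 4).
Then u(2) = -1 + 12/6 = 1.

1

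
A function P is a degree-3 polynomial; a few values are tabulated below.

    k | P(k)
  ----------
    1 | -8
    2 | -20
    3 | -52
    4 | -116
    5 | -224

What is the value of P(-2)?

28

Write P(k) = ak³ + bk² + ck + d; the 5 given values yield a linear system in the 4 coefficients.
Solving, P(k) = -2k³ + 2k² - 4k - 4.
Then P(-2) = 28.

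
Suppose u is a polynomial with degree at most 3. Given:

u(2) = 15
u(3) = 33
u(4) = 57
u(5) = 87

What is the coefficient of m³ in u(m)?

0

First differences: 18, 24, 30. Second differences: 6, 6.
Level-2 differences are constant, so u has degree 2.
Fitting a degree-2 polynomial gives u(m) = 3m² + 3m - 3.
The coefficient of m³ is 0.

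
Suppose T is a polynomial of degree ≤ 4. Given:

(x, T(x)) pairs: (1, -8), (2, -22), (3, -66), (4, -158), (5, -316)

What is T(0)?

-6

First differences: -14, -44, -92, -158. Second differences: -30, -48, -66. Third differences: -18, -18.
Level-3 differences are constant, so T has degree 3.
Fitting a degree-3 polynomial gives T(x) = -3x³ + 3x² - 2x - 6.
The constant term is T(0) = -6.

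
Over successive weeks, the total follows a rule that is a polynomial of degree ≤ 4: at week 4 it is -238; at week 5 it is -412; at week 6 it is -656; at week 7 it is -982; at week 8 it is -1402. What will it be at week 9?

Write the value at t as Q(t).
Write Q(t) = at^4 + bt³ + ct² + dt + e; the 5 given values yield a linear system in the 5 coefficients.
Solving, the leading coefficient vanishes, and Q(t) = -2t³ - 5t² - 7t - 2.
Then Q(9) = -1928.

-1928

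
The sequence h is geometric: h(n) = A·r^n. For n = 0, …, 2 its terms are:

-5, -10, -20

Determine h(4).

-80

Consecutive ratio: -10/(-5) = 2, and -20/(-10) = 2, so r = 2.
Then A·2^0 = -5 gives A = -5, and h(n) = -5·2^n.
h(4) = -5·2^4 = -80.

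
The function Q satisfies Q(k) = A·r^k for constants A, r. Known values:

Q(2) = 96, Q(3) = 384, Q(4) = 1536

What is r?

Consecutive ratio: 384/96 = 4, and 1536/384 = 4, so r = 4.
Then A·4^2 = 96 gives A = 6, and Q(k) = 6·4^k.

4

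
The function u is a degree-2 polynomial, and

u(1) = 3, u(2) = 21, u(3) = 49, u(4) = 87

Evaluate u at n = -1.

-3

First differences: 18, 28, 38. Second differences: 10, 10.
Level-2 differences are constant, so u has degree 2.
Fitting a degree-2 polynomial gives u(n) = 5n² + 3n - 5.
Then u(-1) = -3.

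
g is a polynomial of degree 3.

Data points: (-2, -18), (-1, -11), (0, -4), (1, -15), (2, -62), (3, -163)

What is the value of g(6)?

First differences: 7, 7, -11, -47, -101. Second differences: 0, -18, -36, -54. Third differences: -18, -18, -18.
Level-3 differences are constant, so g has degree 3.
Fitting a degree-3 polynomial gives g(x) = -3x³ - 9x² + x - 4.
Then g(6) = -970.

-970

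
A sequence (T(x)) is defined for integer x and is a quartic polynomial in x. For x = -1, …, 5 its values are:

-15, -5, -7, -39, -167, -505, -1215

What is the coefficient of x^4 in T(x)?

First differences: 10, -2, -32, -128, -338, -710. Second differences: -12, -30, -96, -210, -372. Third differences: -18, -66, -114, -162. Fourth differences: -48, -48, -48.
Level-4 differences are constant, so T has degree 4.
Fitting a degree-4 polynomial gives T(x) = -2x^4 + x³ - 4x² + 3x - 5.
The coefficient of x^4 is -2.

-2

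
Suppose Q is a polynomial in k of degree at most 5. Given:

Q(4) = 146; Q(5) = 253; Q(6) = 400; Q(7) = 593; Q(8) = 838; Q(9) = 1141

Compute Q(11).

Write Q(k) = ak^5 + bk^4 + ck³ + dk² + ek + p; the 6 given values yield a linear system in the 6 coefficients.
Solving, the top 2 coefficients vanish, and Q(k) = k³ + 5k² + k - 2.
Then Q(11) = 1945.

1945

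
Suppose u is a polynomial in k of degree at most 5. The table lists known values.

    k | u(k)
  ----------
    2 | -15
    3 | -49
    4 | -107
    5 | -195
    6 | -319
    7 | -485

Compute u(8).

First differences: -34, -58, -88, -124, -166. Second differences: -24, -30, -36, -42. Third differences: -6, -6, -6.
Level-3 differences are constant, so u has degree 3.
Fitting a degree-3 polynomial gives u(k) = -k³ - 3k² + 5.
Then u(8) = -699.

-699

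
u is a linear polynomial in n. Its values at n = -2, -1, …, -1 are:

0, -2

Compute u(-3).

Write u(n) = an + b; the 2 given values yield a linear system in the 2 coefficients.
Solving, u(n) = -2n - 4.
Then u(-3) = 2.

2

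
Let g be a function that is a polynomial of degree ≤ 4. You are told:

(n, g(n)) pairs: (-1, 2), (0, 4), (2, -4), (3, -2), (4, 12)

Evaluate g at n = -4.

Write g(n) = an^4 + bn³ + cn² + dn + e; the 5 given values yield a linear system in the 5 coefficients.
Solving, the leading coefficient vanishes, and g(n) = n³ - 3n² - 2n + 4.
Then g(-4) = -100.

-100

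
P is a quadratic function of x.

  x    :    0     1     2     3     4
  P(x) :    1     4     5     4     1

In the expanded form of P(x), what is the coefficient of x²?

First differences: 3, 1, -1, -3. Second differences: -2, -2, -2.
Level-2 differences are constant, so P has degree 2.
Fitting a degree-2 polynomial gives P(x) = -x² + 4x + 1.
The coefficient of x² is -1.

-1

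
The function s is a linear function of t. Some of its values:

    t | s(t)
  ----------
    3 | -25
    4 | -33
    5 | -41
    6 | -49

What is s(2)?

-17

Write s(t) = at + b; the 4 given values yield a linear system in the 2 coefficients.
Solving, s(t) = -8t - 1.
Then s(2) = -17.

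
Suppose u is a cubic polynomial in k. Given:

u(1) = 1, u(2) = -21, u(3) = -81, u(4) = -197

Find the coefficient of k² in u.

Write u(k) = ak³ + bk² + ck + d; the 4 given values yield a linear system in the 4 coefficients.
Solving, u(k) = -3k³ - k² + 2k + 3.
The coefficient of k² is -1.

-1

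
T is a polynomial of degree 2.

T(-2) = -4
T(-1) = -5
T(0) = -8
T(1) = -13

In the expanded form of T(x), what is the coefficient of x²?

-1

Write T(x) = ax² + bx + c; the 4 given values yield a linear system in the 3 coefficients.
Solving, T(x) = -x² - 4x - 8.
The coefficient of x² is -1.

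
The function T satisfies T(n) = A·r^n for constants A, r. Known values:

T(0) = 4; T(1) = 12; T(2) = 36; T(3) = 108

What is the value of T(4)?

Consecutive ratio: 12/4 = 3, and 36/12 = 3, so r = 3.
Then A·3^0 = 4 gives A = 4, and T(n) = 4·3^n.
T(4) = 4·3^4 = 324.

324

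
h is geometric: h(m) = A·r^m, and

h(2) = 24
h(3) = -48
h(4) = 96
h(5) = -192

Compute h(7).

Consecutive ratio: -48/24 = -2, and 96/(-48) = -2, so r = -2.
Then A·(-2)^2 = 24 gives A = 6, and h(m) = 6·(-2)^m.
h(7) = 6·(-2)^7 = -768.

-768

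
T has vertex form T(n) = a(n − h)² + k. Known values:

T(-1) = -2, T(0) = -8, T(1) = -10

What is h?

First differences -6, -2; second difference 4 = 2a, so a = 2.
Expanding, the n-coefficient is −2ah = -4h; matching it to the data gives h = 1, and then k = -10.
So T(n) = 2(n − 1)² − 10.
Hence h = 1.

1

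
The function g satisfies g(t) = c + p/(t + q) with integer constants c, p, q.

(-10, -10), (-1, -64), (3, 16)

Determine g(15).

0

(g(t) − c)(t + q) = p for each data point; the three points give a linear system in c and q, then p follows.
Solving: c = -4, q = 0, p = 60, so g(t) = -4 + 60/(t + 0).
Then g(15) = -4 + 60/15 = 0.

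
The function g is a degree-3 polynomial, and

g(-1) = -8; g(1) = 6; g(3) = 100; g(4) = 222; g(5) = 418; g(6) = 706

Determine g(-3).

-86

Write g(k) = ak³ + bk² + ck + d; the 6 given values yield a linear system in the 4 coefficients.
Solving, g(k) = 3k³ + k² + 4k - 2.
Then g(-3) = -86.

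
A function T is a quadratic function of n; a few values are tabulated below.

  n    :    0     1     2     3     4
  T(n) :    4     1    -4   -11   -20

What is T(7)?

Write T(n) = an² + bn + c; the 5 given values yield a linear system in the 3 coefficients.
Solving, T(n) = -n² - 2n + 4.
Then T(7) = -59.

-59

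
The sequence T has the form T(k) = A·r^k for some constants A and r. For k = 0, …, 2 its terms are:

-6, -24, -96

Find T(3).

Consecutive ratio: -24/(-6) = 4, and -96/(-24) = 4, so r = 4.
Then A·4^0 = -6 gives A = -6, and T(k) = -6·4^k.
T(3) = -6·4^3 = -384.

-384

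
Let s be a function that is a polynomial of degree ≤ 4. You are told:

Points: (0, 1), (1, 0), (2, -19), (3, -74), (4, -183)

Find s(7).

Write s(x) = ax^4 + bx³ + cx² + dx + e; the 5 given values yield a linear system in the 5 coefficients.
Solving, the leading coefficient vanishes, and s(x) = -3x³ + 2x + 1.
Then s(7) = -1014.

-1014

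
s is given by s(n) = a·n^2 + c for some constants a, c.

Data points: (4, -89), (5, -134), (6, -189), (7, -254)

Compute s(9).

From s(4) = -89 and s(5) = -134: 16a + c = -89 and 25a + c = -134.
Subtracting: 9a = -45, so a = -5; then c = -89 − (-5)·16 = -9.
So s(n) = -5n² − 9, and s(9) = -414.

-414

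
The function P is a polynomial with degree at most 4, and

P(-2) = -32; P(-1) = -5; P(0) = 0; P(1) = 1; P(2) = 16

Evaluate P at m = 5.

First differences: 27, 5, 1, 15. Second differences: -22, -4, 14. Third differences: 18, 18.
Level-3 differences are constant, so P has degree 3.
Fitting a degree-3 polynomial gives P(m) = 3m³ - 2m².
Then P(5) = 325.

325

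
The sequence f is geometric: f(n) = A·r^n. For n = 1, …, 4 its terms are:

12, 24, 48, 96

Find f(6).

Consecutive ratio: 24/12 = 2, and 48/24 = 2, so r = 2.
Then A·2^1 = 12 gives A = 6, and f(n) = 6·2^n.
f(6) = 6·2^6 = 384.

384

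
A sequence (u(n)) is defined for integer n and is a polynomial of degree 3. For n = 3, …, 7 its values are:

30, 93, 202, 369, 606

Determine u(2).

1

First differences: 63, 109, 167, 237. Second differences: 46, 58, 70. Third differences: 12, 12.
Level-3 differences are constant, so u has degree 3.
Fitting a degree-3 polynomial gives u(n) = 2n³ - n² - 4n - 3.
Then u(2) = 1.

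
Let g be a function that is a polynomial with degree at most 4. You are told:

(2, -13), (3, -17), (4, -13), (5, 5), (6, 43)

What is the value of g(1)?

First differences: -4, 4, 18, 38. Second differences: 8, 14, 20. Third differences: 6, 6.
Level-3 differences are constant, so g has degree 3.
Fitting a degree-3 polynomial gives g(t) = t³ - 5t² + 2t - 5.
Then g(1) = -7.

-7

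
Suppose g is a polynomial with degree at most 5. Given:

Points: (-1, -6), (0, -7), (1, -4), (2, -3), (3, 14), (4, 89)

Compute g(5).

288

Write g(x) = ax^5 + bx^4 + cx³ + dx² + ex + p; the 6 given values yield a linear system in the 6 coefficients.
Solving, the leading coefficient vanishes, and g(x) = x^4 - 3x³ + x² + 4x - 7.
Then g(5) = 288.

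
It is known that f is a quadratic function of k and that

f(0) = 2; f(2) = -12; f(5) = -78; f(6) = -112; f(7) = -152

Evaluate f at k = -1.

0

Write f(k) = ak² + bk + c; the 5 given values yield a linear system in the 3 coefficients.
Solving, f(k) = -3k² - k + 2.
Then f(-1) = 0.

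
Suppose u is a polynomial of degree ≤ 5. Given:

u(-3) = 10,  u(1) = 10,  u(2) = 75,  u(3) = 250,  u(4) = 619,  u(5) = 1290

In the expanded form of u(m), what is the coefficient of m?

Write u(m) = am^5 + bm^4 + cm³ + dm² + em + p; the 6 given values yield a linear system in the 6 coefficients.
Solving, the leading coefficient vanishes, and u(m) = m^4 + 4m³ + 6m² + 4m - 5.
The coefficient of m is 4.

4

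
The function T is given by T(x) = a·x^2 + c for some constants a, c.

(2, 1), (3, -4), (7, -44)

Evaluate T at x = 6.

From T(2) = 1 and T(3) = -4: 4a + c = 1 and 9a + c = -4.
Subtracting: 5a = -5, so a = -1; then c = 1 − (-1)·4 = 5.
So T(x) = -1x² + 5, and T(6) = -31.

-31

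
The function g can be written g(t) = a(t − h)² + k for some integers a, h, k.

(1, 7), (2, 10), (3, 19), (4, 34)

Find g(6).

82

First differences 3, 9, 15; second difference 6 = 2a, so a = 3.
Expanding, the t-coefficient is −2ah = -6h; matching it to the data gives h = 1, and then k = 7.
So g(t) = 3(t − 1)² + 7.
g(6) = 3·5² + 7 = 82.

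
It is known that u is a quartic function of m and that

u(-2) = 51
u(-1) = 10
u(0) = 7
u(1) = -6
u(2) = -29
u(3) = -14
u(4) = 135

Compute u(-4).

First differences: -41, -3, -13, -23, 15, 149. Second differences: 38, -10, -10, 38, 134. Third differences: -48, 0, 48, 96. Fourth differences: 48, 48, 48.
Level-4 differences are constant, so u has degree 4.
Fitting a degree-4 polynomial gives u(m) = 2m^4 - 4m³ - 7m² - 4m + 7.
Then u(-4) = 679.

679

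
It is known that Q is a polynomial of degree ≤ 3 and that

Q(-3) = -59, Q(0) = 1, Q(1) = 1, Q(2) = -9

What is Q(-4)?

-99

Write Q(n) = an³ + bn² + cn + d; the 4 given values yield a linear system in the 4 coefficients.
Solving, the leading coefficient vanishes, and Q(n) = -5n² + 5n + 1.
Then Q(-4) = -99.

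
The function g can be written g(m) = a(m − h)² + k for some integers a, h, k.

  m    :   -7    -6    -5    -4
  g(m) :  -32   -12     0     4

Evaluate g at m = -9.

First differences 20, 12, 4; second difference -8 = 2a, so a = -4.
Expanding, the m-coefficient is −2ah = 8h; matching it to the data gives h = -4, and then k = 4.
So g(m) = -4(m + 4)² + 4.
g(-9) = -4·(-5)² + 4 = -96.

-96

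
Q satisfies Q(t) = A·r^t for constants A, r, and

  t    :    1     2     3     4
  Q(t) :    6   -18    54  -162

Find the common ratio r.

Consecutive ratio: -18/6 = -3, and 54/(-18) = -3, so r = -3.
Then A·(-3)^1 = 6 gives A = -2, and Q(t) = -2·(-3)^t.

-3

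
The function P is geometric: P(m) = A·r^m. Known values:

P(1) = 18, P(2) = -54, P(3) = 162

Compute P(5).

1458

Consecutive ratio: -54/18 = -3, and 162/(-54) = -3, so r = -3.
Then A·(-3)^1 = 18 gives A = -6, and P(m) = -6·(-3)^m.
P(5) = -6·(-3)^5 = 1458.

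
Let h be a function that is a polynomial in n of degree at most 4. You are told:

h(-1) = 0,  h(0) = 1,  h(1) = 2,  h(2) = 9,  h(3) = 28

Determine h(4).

65

Write h(n) = an^4 + bn³ + cn² + dn + e; the 5 given values yield a linear system in the 5 coefficients.
Solving, the leading coefficient vanishes, and h(n) = n³ + 1.
Then h(4) = 65.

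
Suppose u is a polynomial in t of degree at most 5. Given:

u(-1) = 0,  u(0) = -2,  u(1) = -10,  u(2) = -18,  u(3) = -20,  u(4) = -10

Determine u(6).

First differences: -2, -8, -8, -2, 10. Second differences: -6, 0, 6, 12. Third differences: 6, 6, 6.
Level-3 differences are constant, so u has degree 3.
Fitting a degree-3 polynomial gives u(t) = t³ - 3t² - 6t - 2.
Then u(6) = 70.

70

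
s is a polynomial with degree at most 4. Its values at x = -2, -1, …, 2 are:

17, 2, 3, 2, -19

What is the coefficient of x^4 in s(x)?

First differences: -15, 1, -1, -21. Second differences: 16, -2, -20. Third differences: -18, -18.
Level-3 differences are constant, so s has degree 3.
Fitting a degree-3 polynomial gives s(x) = -3x³ - x² + 3x + 3.
The coefficient of x^4 is 0.

0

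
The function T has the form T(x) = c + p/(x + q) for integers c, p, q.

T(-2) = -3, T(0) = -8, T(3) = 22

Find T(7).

(T(x) − c)(x + q) = p for each data point; the three points give a linear system in c and q, then p follows.
Solving: c = 2, q = -2, p = 20, so T(x) = 2 + 20/(x − 2).
Then T(7) = 2 + 20/5 = 6.

6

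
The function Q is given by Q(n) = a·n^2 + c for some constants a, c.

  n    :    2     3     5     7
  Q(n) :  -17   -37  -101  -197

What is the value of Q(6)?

From Q(2) = -17 and Q(3) = -37: 4a + c = -17 and 9a + c = -37.
Subtracting: 5a = -20, so a = -4; then c = -17 − (-4)·4 = -1.
So Q(n) = -4n² − 1, and Q(6) = -145.

-145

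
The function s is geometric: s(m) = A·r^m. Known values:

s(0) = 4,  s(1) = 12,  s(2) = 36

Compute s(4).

Consecutive ratio: 12/4 = 3, and 36/12 = 3, so r = 3.
Then A·3^0 = 4 gives A = 4, and s(m) = 4·3^m.
s(4) = 4·3^4 = 324.

324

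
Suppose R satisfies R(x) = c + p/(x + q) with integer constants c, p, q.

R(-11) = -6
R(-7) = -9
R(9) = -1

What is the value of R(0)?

5

(R(x) − c)(x + q) = p for each data point; the three points give a linear system in c and q, then p follows.
Solving: c = -3, q = 3, p = 24, so R(x) = -3 + 24/(x + 3).
Then R(0) = -3 + 24/3 = 5.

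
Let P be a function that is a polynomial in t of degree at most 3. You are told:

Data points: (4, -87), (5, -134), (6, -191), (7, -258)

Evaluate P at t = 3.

First differences: -47, -57, -67. Second differences: -10, -10.
Level-2 differences are constant, so P has degree 2.
Fitting a degree-2 polynomial gives P(t) = -5t² - 2t + 1.
Then P(3) = -50.

-50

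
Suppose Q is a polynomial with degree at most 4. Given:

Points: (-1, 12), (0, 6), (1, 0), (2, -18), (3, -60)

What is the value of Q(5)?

-264

Write Q(m) = am^4 + bm³ + cm² + dm + e; the 5 given values yield a linear system in the 5 coefficients.
Solving, the leading coefficient vanishes, and Q(m) = -2m³ - 4m + 6.
Then Q(5) = -264.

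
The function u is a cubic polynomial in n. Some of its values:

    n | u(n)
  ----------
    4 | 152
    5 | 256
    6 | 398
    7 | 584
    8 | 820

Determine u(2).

First differences: 104, 142, 186, 236. Second differences: 38, 44, 50. Third differences: 6, 6.
Level-3 differences are constant, so u has degree 3.
Fitting a degree-3 polynomial gives u(n) = n³ + 4n² + 7n - 4.
Then u(2) = 34.

34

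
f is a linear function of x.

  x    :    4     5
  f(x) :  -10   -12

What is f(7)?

Write f(x) = ax + b; the 2 given values yield a linear system in the 2 coefficients.
Solving, f(x) = -2x - 2.
Then f(7) = -16.

-16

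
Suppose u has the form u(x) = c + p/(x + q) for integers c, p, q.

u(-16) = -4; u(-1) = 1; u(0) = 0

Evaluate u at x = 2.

(u(x) − c)(x + q) = p for each data point; the three points give a linear system in c and q, then p follows.
Solving: c = -3, q = 4, p = 12, so u(x) = -3 + 12/(x + 4).
Then u(2) = -3 + 12/6 = -1.

-1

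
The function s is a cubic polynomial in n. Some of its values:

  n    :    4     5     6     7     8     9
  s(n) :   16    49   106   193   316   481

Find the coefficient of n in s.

First differences: 33, 57, 87, 123, 165. Second differences: 24, 30, 36, 42. Third differences: 6, 6, 6.
Level-3 differences are constant, so s has degree 3.
Fitting a degree-3 polynomial gives s(n) = n³ - 3n² - n + 4.
The coefficient of n is -1.

-1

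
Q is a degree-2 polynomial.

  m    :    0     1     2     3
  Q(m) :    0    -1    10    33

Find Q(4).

Write Q(m) = am² + bm + c; the 4 given values yield a linear system in the 3 coefficients.
Solving, Q(m) = 6m² - 7m.
Then Q(4) = 68.

68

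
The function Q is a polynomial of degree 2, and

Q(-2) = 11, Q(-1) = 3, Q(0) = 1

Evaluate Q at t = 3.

31

Write Q(t) = at² + bt + c; the 3 given values yield a linear system in the 3 coefficients.
Solving, Q(t) = 3t² + t + 1.
Then Q(3) = 31.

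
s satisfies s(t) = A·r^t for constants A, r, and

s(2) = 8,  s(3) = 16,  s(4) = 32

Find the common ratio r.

Consecutive ratio: 16/8 = 2, and 32/16 = 2, so r = 2.
Then A·2^2 = 8 gives A = 2, and s(t) = 2·2^t.

2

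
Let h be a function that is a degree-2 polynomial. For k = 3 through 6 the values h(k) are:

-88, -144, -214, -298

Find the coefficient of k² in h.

-7

First differences: -56, -70, -84. Second differences: -14, -14.
Level-2 differences are constant, so h has degree 2.
Fitting a degree-2 polynomial gives h(k) = -7k² - 7k - 4.
The coefficient of k² is -7.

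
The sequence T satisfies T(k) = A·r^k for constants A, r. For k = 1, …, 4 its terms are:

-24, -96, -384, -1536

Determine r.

4

Consecutive ratio: -96/(-24) = 4, and -384/(-96) = 4, so r = 4.
Then A·4^1 = -24 gives A = -6, and T(k) = -6·4^k.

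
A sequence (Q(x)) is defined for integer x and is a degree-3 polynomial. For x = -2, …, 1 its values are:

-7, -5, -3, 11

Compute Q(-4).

-59

Write Q(x) = ax³ + bx² + cx + d; the 4 given values yield a linear system in the 4 coefficients.
Solving, Q(x) = 2x³ + 6x² + 6x - 3.
Then Q(-4) = -59.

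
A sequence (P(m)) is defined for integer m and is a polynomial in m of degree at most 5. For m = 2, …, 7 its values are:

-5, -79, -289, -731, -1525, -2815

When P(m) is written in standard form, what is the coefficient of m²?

5

First differences: -74, -210, -442, -794, -1290. Second differences: -136, -232, -352, -496. Third differences: -96, -120, -144. Fourth differences: -24, -24.
Level-4 differences are constant, so P has degree 4.
Fitting a degree-4 polynomial gives P(m) = -m^4 - 2m³ + 5m² + 4m - 1.
The coefficient of m² is 5.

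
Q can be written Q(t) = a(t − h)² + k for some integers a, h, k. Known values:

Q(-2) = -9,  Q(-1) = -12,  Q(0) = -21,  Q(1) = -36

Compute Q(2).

First differences -3, -9, -15; second difference -6 = 2a, so a = -3.
Expanding, the t-coefficient is −2ah = 6h; matching it to the data gives h = -2, and then k = -9.
So Q(t) = -3(t + 2)² − 9.
Q(2) = -3·4² − 9 = -57.

-57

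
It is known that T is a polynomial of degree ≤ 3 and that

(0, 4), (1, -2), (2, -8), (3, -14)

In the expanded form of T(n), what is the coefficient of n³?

0

Write T(n) = an³ + bn² + cn + d; the 4 given values yield a linear system in the 4 coefficients.
Solving, the top 2 coefficients vanish, and T(n) = -6n + 4.
The coefficient of n³ is 0.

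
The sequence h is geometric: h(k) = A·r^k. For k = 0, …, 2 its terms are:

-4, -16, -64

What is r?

Consecutive ratio: -16/(-4) = 4, and -64/(-16) = 4, so r = 4.
Then A·4^0 = -4 gives A = -4, and h(k) = -4·4^k.

4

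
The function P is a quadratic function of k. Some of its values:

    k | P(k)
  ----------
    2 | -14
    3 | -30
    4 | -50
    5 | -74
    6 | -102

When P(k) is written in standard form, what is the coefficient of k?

First differences: -16, -20, -24, -28. Second differences: -4, -4, -4.
Level-2 differences are constant, so P has degree 2.
Fitting a degree-2 polynomial gives P(k) = -2k² - 6k + 6.
The coefficient of k is -6.

-6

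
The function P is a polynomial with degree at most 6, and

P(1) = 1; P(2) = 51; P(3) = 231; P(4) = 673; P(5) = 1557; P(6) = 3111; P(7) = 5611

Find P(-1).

First differences: 50, 180, 442, 884, 1554, 2500. Second differences: 130, 262, 442, 670, 946. Third differences: 132, 180, 228, 276. Fourth differences: 48, 48, 48.
Level-4 differences are constant, so P has degree 4.
Fitting a degree-4 polynomial gives P(m) = 2m^4 + 2m³ + 3m² - 3m - 3.
Then P(-1) = 3.

3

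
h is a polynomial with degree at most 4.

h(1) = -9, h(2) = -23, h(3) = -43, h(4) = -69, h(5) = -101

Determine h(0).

-1

First differences: -14, -20, -26, -32. Second differences: -6, -6, -6.
Level-2 differences are constant, so h has degree 2.
Fitting a degree-2 polynomial gives h(t) = -3t² - 5t - 1.
Then h(0) = -1.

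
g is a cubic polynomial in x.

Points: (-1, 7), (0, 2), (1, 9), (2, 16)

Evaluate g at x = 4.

-18

Write g(x) = ax³ + bx² + cx + d; the 4 given values yield a linear system in the 4 coefficients.
Solving, g(x) = -2x³ + 6x² + 3x + 2.
Then g(4) = -18.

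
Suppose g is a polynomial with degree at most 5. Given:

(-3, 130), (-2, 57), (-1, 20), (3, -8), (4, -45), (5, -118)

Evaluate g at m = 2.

5

Write g(m) = am^5 + bm^4 + cm³ + dm² + em + p; the 6 given values yield a linear system in the 6 coefficients.
Solving, the top 2 coefficients vanish, and g(m) = -2m³ + 6m² - 5m + 7.
Then g(2) = 5.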